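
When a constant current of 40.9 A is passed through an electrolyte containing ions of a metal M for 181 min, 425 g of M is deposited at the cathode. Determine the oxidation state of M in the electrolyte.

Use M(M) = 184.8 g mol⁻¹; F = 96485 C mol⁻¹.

+2

Q = I·t = 40.90 A × 10860 s = 444200 C, so n(e⁻) = 444200/96485 = 4.604 mol.
n(M) deposited = 425 / 184.8 = 2.300 mol.
Electrons per atom = n(e⁻)/n(M) = 4.604 / 2.300 = 2.00 ≈ 2, so the ion is M²⁺.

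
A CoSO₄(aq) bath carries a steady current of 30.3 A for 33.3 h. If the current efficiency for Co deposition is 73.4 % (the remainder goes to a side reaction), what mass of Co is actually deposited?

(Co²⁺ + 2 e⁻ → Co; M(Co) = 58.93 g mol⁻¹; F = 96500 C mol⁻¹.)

Q = I·t = 30.30 × 119880 = 3632000 C.
n(e⁻) = 3632000/96500 = 37.64 mol; theoretically n(Co) = 37.64/2 = 18.82 mol, m_theo = 1109 g.
At 73.4 % efficiency, m_actual = 0.734 × 1109 = 814 g.

814 g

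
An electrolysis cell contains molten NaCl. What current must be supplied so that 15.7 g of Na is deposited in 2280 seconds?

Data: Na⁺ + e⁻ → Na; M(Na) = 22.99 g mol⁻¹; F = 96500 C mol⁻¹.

n(Na) = 15.7 / 22.99 = 0.6829 mol.
n(e⁻) = 1 × 0.6829 = 0.6829 mol.
Q = n(e⁻)·F = 0.6829 × 96500 = 65900 C.
I = Q/t = 65900 / 2280.0 s = 28.9 A.

28.9 A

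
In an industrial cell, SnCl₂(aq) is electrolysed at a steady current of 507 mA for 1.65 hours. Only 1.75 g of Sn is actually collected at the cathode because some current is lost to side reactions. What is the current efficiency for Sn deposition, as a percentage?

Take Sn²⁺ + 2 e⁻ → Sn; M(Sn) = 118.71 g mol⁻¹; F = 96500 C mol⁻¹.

94.5 %

Q = I·t = 0.5070 × 5940.0 = 3012 C; n(e⁻) = 3012/96500 = 0.03121 mol.
Theoretical n(Sn) = n(e⁻)/2 = 0.01560 mol, i.e. m_theo = 0.01560 × 118.71 = 1.852 g.
Efficiency = m_actual / m_theo = 1.75 / 1.852 = 94.5 %.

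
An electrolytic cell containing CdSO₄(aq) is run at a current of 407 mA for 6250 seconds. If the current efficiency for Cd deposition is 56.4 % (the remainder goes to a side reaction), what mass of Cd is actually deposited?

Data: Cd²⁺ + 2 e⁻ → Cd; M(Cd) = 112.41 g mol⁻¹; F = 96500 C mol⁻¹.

0.836 g

Q = I·t = 0.4070 × 6250.0 = 2544 C.
n(e⁻) = 2544/96500 = 0.02636 mol; theoretically n(Cd) = 0.02636/2 = 0.01318 mol, m_theo = 1.482 g.
At 56.4 % efficiency, m_actual = 0.564 × 1.482 = 0.836 g.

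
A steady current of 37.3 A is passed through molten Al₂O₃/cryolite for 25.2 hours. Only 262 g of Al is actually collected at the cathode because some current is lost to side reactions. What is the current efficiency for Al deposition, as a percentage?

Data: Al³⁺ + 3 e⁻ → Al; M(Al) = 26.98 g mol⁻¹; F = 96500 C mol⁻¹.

83.1 %

Q = I·t = 37.30 × 90720 = 3384000 C; n(e⁻) = 3384000/96500 = 35.07 mol.
Theoretical n(Al) = n(e⁻)/3 = 11.69 mol, i.e. m_theo = 11.69 × 26.98 = 315.4 g.
Efficiency = m_actual / m_theo = 262 / 315.4 = 83.1 %.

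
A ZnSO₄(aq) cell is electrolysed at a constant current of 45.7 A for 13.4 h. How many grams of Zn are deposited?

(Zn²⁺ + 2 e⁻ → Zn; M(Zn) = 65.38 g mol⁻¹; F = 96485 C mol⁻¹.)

Q = I·t = 45.70 A × 48240 s = 2205000 C.
n(e⁻) = Q/F = 2205000 / 96485 = 22.85 mol.
Zn²⁺ + 2 e⁻ → Zn, so n(Zn) = n(e⁻)/2 = 11.42 mol.
m = n·M = 11.42 × 65.38 = 747 g.

747 g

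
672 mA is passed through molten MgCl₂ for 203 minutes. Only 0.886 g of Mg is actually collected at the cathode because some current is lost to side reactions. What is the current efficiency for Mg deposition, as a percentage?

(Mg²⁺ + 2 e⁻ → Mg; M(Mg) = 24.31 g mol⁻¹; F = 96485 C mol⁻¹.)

Q = I·t = 0.6720 × 12180 = 8185 C; n(e⁻) = 8185/96485 = 0.08483 mol.
Theoretical n(Mg) = n(e⁻)/2 = 0.04242 mol, i.e. m_theo = 0.04242 × 24.31 = 1.031 g.
Efficiency = m_actual / m_theo = 0.886 / 1.031 = 85.9 %.

85.9 %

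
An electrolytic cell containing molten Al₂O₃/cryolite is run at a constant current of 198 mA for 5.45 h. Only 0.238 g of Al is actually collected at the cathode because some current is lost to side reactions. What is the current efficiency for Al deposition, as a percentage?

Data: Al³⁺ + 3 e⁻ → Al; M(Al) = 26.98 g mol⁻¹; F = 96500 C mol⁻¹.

65.7 %

Q = I·t = 0.1980 × 19620 = 3885 C; n(e⁻) = 3885/96500 = 0.04026 mol.
Theoretical n(Al) = n(e⁻)/3 = 0.01342 mol, i.e. m_theo = 0.01342 × 26.98 = 0.3620 g.
Efficiency = m_actual / m_theo = 0.238 / 0.3620 = 65.7 %.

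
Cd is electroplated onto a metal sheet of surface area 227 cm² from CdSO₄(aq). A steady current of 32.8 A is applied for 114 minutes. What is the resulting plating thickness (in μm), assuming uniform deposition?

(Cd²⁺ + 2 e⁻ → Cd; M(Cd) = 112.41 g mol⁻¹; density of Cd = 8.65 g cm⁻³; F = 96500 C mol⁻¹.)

665 μm

Q = I·t = 32.80 × 6840.0 = 224400 C; n(e⁻) = 2.325 mol.
n(Cd) = n(e⁻)/2 = 1.162 mol, so m = 1.162 × 112.41 = 130.7 g.
Volume = m/ρ = 130.7 / 8.65 = 15.11 cm³.
Thickness = V/A = 15.11 / 227 = 0.0665 cm = 665 μm.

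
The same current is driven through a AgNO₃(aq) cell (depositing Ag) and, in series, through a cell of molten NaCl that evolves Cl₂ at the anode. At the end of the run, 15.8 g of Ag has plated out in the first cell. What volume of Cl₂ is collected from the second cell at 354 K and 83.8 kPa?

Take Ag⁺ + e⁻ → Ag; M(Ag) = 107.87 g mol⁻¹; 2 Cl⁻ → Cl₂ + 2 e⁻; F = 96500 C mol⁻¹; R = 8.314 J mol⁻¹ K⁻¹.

2.57 L

n(Ag) = 15.8 / 107.87 = 0.1465 mol, so n(e⁻) = 1 × 0.1465 = 0.1465 mol.
The cells are in series, so the same 0.1465 mol of electrons passes through the second cell.
2 Cl⁻ → Cl₂ + 2 e⁻ — 2 mol e⁻ per mol Cl₂, so n(Cl₂) = 0.1465/2 = 0.07324 mol.
V = nRT/P = (0.07324 × 8.314 × 354) / (83.8 × 10³) = 0.00257 m³ = 2.57 L.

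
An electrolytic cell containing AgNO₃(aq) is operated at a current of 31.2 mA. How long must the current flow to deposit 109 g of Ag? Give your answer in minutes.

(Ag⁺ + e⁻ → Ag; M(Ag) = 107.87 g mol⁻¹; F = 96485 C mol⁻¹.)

52100 min

n(Ag) = m/M = 109 / 107.87 = 1.010 mol.
Each Ag atom requires 1 electron, so n(e⁻) = 1 × 1.010 = 1.010 mol.
Q = n(e⁻)·F = 1.010 × 96485 = 97500 C.
t = Q/I = 97500 / 0.03120 A = 3125000 s = 52100 min.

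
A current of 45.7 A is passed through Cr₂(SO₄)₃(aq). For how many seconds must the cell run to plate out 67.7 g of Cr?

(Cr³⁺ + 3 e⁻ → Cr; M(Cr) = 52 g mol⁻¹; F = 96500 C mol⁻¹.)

8250 s

n(Cr) = m/M = 67.7 / 52 = 1.302 mol.
Each Cr atom requires 3 electrons, so n(e⁻) = 3 × 1.302 = 3.906 mol.
Q = n(e⁻)·F = 3.906 × 96500 = 376900 C.
t = Q/I = 376900 / 45.70 A = 8247 s.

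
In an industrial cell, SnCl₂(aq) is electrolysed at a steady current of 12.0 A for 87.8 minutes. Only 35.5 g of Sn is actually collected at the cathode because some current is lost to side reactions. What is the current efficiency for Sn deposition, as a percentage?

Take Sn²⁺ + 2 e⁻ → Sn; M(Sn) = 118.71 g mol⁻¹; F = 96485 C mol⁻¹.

91.3 %

Q = I·t = 12.00 × 5268.0 = 63220 C; n(e⁻) = 63220/96485 = 0.6552 mol.
Theoretical n(Sn) = n(e⁻)/2 = 0.3276 mol, i.e. m_theo = 0.3276 × 118.71 = 38.89 g.
Efficiency = m_actual / m_theo = 35.5 / 38.89 = 91.3 %.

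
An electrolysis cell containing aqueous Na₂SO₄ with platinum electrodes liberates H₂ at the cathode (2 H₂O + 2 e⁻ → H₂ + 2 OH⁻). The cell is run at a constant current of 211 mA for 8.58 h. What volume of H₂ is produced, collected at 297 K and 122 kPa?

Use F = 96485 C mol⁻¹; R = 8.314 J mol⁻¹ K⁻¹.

0.684 L

Q = I·t = 0.2110 A × 30888 s = 6517 C.
n(e⁻) = Q/F = 6517 / 96485 = 0.06755 mol.
2 electrons are transferred per H₂ molecule, so n(H₂) = 0.06755 / 2 = 0.03377 mol.
V = nRT/P = (0.03377 × 8.314 × 297) / (122 × 10³ Pa) = 6.84 × 10⁻⁴ m³ = 0.684 L.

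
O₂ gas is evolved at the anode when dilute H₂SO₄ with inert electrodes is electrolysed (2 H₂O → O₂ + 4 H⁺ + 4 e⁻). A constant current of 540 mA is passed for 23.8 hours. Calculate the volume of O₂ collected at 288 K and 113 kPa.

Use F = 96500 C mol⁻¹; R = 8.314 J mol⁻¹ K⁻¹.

Q = I·t = 0.5400 A × 85680 s = 46270 C.
n(e⁻) = Q/F = 46270 / 96500 = 0.4795 mol.
4 electrons are transferred per O₂ molecule, so n(O₂) = 0.4795 / 4 = 0.1199 mol.
V = nRT/P = (0.1199 × 8.314 × 288) / (113 × 10³ Pa) = 0.00254 m³ = 2.54 L.

2.54 L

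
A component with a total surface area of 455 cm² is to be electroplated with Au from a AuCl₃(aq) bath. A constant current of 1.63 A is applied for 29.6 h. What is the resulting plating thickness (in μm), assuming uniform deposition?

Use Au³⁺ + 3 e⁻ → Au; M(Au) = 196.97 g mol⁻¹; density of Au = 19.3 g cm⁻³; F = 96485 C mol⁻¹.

135 μm

Q = I·t = 1.630 × 106560 = 173700 C; n(e⁻) = 1.800 mol.
n(Au) = n(e⁻)/3 = 0.6001 mol, so m = 0.6001 × 196.97 = 118.2 g.
Volume = m/ρ = 118.2 / 19.3 = 6.124 cm³.
Thickness = V/A = 6.124 / 455 = 0.0135 cm = 135 μm.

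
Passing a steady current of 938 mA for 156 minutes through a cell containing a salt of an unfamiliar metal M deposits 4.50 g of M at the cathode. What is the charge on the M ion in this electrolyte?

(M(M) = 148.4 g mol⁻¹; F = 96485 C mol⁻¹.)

Q = I·t = 0.9380 A × 9360.0 s = 8780 C, so n(e⁻) = 8780/96485 = 0.09100 mol.
n(M) deposited = 4.50 / 148.4 = 0.03032 mol.
Electrons per atom = n(e⁻)/n(M) = 0.09100 / 0.03032 = 3.00 ≈ 3, so the ion is M³⁺.

+3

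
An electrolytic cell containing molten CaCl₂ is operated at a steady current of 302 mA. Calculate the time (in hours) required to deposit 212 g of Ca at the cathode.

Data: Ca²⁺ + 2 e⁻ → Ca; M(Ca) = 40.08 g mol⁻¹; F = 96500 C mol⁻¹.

n(Ca) = m/M = 212 / 40.08 = 5.289 mol.
Each Ca atom requires 2 electrons, so n(e⁻) = 2 × 5.289 = 10.58 mol.
Q = n(e⁻)·F = 10.58 × 96500 = 1021000 C.
t = Q/I = 1021000 / 0.3020 A = 3380000 s = 939 h.

939 h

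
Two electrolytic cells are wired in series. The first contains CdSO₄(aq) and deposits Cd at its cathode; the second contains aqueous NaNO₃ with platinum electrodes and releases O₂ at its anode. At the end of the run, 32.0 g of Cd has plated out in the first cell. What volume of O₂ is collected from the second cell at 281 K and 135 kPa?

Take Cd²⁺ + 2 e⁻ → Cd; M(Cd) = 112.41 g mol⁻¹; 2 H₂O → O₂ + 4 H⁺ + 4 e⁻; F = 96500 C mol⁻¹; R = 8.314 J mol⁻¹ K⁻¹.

n(Cd) = 32.0 / 112.41 = 0.2847 mol, so n(e⁻) = 2 × 0.2847 = 0.5693 mol.
The cells are in series, so the same 0.5693 mol of electrons passes through the second cell.
2 H₂O → O₂ + 4 H⁺ + 4 e⁻ — 4 mol e⁻ per mol O₂, so n(O₂) = 0.5693/4 = 0.1423 mol.
V = nRT/P = (0.1423 × 8.314 × 281) / (135 × 10³) = 0.00246 m³ = 2.46 L.

2.46 L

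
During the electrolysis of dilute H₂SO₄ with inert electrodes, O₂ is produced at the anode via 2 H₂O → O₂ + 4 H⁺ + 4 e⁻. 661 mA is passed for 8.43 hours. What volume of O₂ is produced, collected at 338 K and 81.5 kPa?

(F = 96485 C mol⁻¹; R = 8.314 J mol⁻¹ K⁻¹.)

Q = I·t = 0.6610 A × 30348 s = 20060 C.
n(e⁻) = Q/F = 20060 / 96485 = 0.2079 mol.
4 electrons are transferred per O₂ molecule, so n(O₂) = 0.2079 / 4 = 0.05198 mol.
V = nRT/P = (0.05198 × 8.314 × 338) / (81.5 × 10³ Pa) = 0.00179 m³ = 1.79 L.

1.79 L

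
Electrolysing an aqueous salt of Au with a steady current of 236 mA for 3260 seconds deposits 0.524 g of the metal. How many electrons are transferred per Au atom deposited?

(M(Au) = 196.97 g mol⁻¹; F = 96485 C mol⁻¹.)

3

Q = I·t = 0.2360 A × 3260.0 s = 769.4 C, so n(e⁻) = 769.4/96485 = 0.007974 mol.
n(Au) deposited = 0.524 / 196.97 = 0.002660 mol.
Electrons per atom = n(e⁻)/n(Au) = 0.007974 / 0.002660 = 3.00 ≈ 3, so the ion is Au³⁺.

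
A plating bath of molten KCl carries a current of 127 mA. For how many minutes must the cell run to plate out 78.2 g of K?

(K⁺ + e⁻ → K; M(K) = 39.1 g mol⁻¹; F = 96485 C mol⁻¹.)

25300 min

n(K) = m/M = 78.2 / 39.1 = 2.000 mol.
Each K atom requires 1 electron, so n(e⁻) = 1 × 2.000 = 2.000 mol.
Q = n(e⁻)·F = 2.000 × 96485 = 193000 C.
t = Q/I = 193000 / 0.1270 A = 1519000 s = 25300 min.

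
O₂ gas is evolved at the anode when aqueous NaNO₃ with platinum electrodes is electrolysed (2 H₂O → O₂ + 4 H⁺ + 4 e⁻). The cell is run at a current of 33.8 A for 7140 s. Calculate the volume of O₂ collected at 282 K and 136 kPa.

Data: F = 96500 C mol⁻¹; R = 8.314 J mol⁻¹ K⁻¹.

10.8 L

Q = I·t = 33.80 A × 7140.0 s = 241300 C.
n(e⁻) = Q/F = 241300 / 96500 = 2.501 mol.
4 electrons are transferred per O₂ molecule, so n(O₂) = 2.501 / 4 = 0.6252 mol.
V = nRT/P = (0.6252 × 8.314 × 282) / (136 × 10³ Pa) = 0.0108 m³ = 10.8 L.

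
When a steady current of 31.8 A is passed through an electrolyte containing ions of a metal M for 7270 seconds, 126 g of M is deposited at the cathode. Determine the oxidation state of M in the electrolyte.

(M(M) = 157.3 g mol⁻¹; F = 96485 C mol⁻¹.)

Q = I·t = 31.80 A × 7270.0 s = 231200 C, so n(e⁻) = 231200/96485 = 2.396 mol.
n(M) deposited = 126 / 157.3 = 0.8010 mol.
Electrons per atom = n(e⁻)/n(M) = 2.396 / 0.8010 = 2.99 ≈ 3, so the ion is M³⁺.

+3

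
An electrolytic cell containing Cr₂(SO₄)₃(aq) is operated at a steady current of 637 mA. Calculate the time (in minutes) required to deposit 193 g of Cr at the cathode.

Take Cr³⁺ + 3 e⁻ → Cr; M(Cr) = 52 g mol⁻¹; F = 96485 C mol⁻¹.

28100 min

n(Cr) = m/M = 193 / 52 = 3.712 mol.
Each Cr atom requires 3 electrons, so n(e⁻) = 3 × 3.712 = 11.13 mol.
Q = n(e⁻)·F = 11.13 × 96485 = 1074000 C.
t = Q/I = 1074000 / 0.6370 A = 1687000 s = 28100 min.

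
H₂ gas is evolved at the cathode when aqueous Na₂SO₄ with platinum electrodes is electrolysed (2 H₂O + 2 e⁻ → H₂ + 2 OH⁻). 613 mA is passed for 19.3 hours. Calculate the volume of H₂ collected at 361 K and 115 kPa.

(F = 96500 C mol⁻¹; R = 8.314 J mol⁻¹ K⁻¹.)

5.76 L

Q = I·t = 0.6130 A × 69480 s = 42590 C.
n(e⁻) = Q/F = 42590 / 96500 = 0.4414 mol.
2 electrons are transferred per H₂ molecule, so n(H₂) = 0.4414 / 2 = 0.2207 mol.
V = nRT/P = (0.2207 × 8.314 × 361) / (115 × 10³ Pa) = 0.00576 m³ = 5.76 L.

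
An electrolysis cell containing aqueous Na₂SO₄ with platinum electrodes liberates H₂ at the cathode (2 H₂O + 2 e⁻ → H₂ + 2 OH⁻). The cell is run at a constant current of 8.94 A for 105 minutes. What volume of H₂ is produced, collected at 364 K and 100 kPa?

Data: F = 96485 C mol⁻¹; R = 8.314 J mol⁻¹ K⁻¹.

8.83 L

Q = I·t = 8.940 A × 6300.0 s = 56320 C.
n(e⁻) = Q/F = 56320 / 96485 = 0.5837 mol.
2 electrons are transferred per H₂ molecule, so n(H₂) = 0.5837 / 2 = 0.2919 mol.
V = nRT/P = (0.2919 × 8.314 × 364) / (100 × 10³ Pa) = 0.00883 m³ = 8.83 L.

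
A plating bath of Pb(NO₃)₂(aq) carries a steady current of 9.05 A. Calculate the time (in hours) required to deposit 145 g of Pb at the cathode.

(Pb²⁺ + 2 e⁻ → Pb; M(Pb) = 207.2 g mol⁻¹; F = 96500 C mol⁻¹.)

4.15 h

n(Pb) = m/M = 145 / 207.2 = 0.6998 mol.
Each Pb atom requires 2 electrons, so n(e⁻) = 2 × 0.6998 = 1.400 mol.
Q = n(e⁻)·F = 1.400 × 96500 = 135100 C.
t = Q/I = 135100 / 9.050 A = 14920 s = 4.15 h.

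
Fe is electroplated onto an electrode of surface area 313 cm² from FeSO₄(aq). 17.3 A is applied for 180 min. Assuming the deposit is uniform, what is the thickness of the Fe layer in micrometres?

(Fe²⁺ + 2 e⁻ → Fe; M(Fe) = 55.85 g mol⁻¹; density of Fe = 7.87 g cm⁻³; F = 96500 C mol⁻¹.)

Q = I·t = 17.30 × 10800 = 186800 C; n(e⁻) = 1.936 mol.
n(Fe) = n(e⁻)/2 = 0.9681 mol, so m = 0.9681 × 55.85 = 54.07 g.
Volume = m/ρ = 54.07 / 7.87 = 6.870 cm³.
Thickness = V/A = 6.870 / 313 = 0.0219 cm = 219 μm.

219 μm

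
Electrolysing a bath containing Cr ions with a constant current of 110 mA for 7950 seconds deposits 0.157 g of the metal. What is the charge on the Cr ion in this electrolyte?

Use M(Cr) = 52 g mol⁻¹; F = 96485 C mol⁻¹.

+3

Q = I·t = 0.1100 A × 7950.0 s = 874.5 C, so n(e⁻) = 874.5/96485 = 0.009064 mol.
n(Cr) deposited = 0.157 / 52 = 0.003019 mol.
Electrons per atom = n(e⁻)/n(Cr) = 0.009064 / 0.003019 = 3.00 ≈ 3, so the ion is Cr³⁺.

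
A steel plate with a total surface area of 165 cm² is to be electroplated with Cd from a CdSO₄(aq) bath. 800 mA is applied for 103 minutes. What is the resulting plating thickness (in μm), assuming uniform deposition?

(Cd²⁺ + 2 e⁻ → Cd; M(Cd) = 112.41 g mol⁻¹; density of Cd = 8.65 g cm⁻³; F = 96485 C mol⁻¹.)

20.2 μm

Q = I·t = 0.8000 × 6180.0 = 4944 C; n(e⁻) = 0.05124 mol.
n(Cd) = n(e⁻)/2 = 0.02562 mol, so m = 0.02562 × 112.41 = 2.880 g.
Volume = m/ρ = 2.880 / 8.65 = 0.3329 cm³.
Thickness = V/A = 0.3329 / 165 = 0.00202 cm = 20.2 μm.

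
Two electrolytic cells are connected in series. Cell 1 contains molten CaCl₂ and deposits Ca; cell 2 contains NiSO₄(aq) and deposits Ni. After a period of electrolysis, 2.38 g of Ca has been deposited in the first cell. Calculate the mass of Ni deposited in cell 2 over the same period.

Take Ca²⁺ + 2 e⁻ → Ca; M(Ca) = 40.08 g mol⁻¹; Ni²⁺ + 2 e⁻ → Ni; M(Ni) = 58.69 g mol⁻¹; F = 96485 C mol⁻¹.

n(Ca) = 2.38 / 40.08 = 0.05938 mol.
Since Ca²⁺ + 2 e⁻ → Ca, n(e⁻) passed = 2 × 0.05938 = 0.1188 mol.
Cells in series carry the same charge, so the same 0.1188 mol of electrons passes through cell 2.
Ni²⁺ + 2 e⁻ → Ni, so n(Ni) = 0.1188 / 2 = 0.05938 mol.
m(Ni) = 0.05938 × 58.69 = 3.49 g.

3.49 g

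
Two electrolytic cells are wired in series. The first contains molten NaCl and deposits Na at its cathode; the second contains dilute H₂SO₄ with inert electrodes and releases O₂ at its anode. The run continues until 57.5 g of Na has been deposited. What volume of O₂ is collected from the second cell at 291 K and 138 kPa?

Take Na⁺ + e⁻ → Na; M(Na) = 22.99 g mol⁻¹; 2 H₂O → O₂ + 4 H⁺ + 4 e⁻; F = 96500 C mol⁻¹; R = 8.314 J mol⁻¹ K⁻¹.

n(Na) = 57.5 / 22.99 = 2.501 mol, so n(e⁻) = 1 × 2.501 = 2.501 mol.
The cells are in series, so the same 2.501 mol of electrons passes through the second cell.
2 H₂O → O₂ + 4 H⁺ + 4 e⁻ — 4 mol e⁻ per mol O₂, so n(O₂) = 2.501/4 = 0.6253 mol.
V = nRT/P = (0.6253 × 8.314 × 291) / (138 × 10³) = 0.0110 m³ = 11.0 L.

11.0 L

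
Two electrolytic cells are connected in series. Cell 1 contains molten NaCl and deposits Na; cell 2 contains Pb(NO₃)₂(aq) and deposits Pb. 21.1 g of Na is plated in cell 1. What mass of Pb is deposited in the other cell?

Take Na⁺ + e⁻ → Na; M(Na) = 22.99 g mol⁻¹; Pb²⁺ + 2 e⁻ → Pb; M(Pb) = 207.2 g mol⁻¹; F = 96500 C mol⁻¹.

95.1 g

n(Na) = 21.1 / 22.99 = 0.9178 mol.
Since Na⁺ + e⁻ → Na, n(e⁻) passed = 1 × 0.9178 = 0.9178 mol.
Cells in series carry the same charge, so the same 0.9178 mol of electrons passes through cell 2.
Pb²⁺ + 2 e⁻ → Pb, so n(Pb) = 0.9178 / 2 = 0.4589 mol.
m(Pb) = 0.4589 × 207.2 = 95.1 g.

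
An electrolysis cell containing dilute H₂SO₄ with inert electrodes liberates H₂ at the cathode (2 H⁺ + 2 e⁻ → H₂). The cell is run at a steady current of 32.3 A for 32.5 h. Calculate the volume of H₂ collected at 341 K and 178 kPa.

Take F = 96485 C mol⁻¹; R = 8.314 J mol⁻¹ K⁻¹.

312 L

Q = I·t = 32.30 A × 117000 s = 3779000 C.
n(e⁻) = Q/F = 3779000 / 96485 = 39.17 mol.
2 electrons are transferred per H₂ molecule, so n(H₂) = 39.17 / 2 = 19.58 mol.
V = nRT/P = (19.58 × 8.314 × 341) / (178 × 10³ Pa) = 0.312 m³ = 312 L.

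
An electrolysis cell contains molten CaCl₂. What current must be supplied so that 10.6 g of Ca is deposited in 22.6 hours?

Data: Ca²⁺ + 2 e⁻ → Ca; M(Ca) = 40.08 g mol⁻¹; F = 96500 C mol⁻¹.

n(Ca) = 10.6 / 40.08 = 0.2645 mol.
n(e⁻) = 2 × 0.2645 = 0.5289 mol.
Q = n(e⁻)·F = 0.5289 × 96500 = 51040 C.
I = Q/t = 51040 / 81360 s = 0.627 A.

0.627 A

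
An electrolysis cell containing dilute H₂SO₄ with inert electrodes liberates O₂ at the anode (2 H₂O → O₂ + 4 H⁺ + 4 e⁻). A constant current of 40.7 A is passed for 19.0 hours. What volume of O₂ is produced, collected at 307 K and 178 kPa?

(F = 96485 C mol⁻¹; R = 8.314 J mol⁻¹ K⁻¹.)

103 L

Q = I·t = 40.70 A × 68400 s = 2784000 C.
n(e⁻) = Q/F = 2784000 / 96485 = 28.85 mol.
4 electrons are transferred per O₂ molecule, so n(O₂) = 28.85 / 4 = 7.213 mol.
V = nRT/P = (7.213 × 8.314 × 307) / (178 × 10³ Pa) = 0.103 m³ = 103 L.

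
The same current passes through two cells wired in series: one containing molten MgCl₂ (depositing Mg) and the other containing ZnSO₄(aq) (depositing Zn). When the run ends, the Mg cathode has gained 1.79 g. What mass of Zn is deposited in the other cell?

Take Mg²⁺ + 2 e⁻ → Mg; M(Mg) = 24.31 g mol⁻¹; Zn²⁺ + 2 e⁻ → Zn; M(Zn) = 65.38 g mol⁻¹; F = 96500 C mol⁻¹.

4.81 g

n(Mg) = 1.79 / 24.31 = 0.07363 mol.
Since Mg²⁺ + 2 e⁻ → Mg, n(e⁻) passed = 2 × 0.07363 = 0.1473 mol.
Cells in series carry the same charge, so the same 0.1473 mol of electrons passes through cell 2.
Zn²⁺ + 2 e⁻ → Zn, so n(Zn) = 0.1473 / 2 = 0.07363 mol.
m(Zn) = 0.07363 × 65.38 = 4.81 g.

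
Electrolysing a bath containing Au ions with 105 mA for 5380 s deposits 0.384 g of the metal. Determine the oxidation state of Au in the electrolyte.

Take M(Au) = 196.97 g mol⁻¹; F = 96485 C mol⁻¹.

+3

Q = I·t = 0.1050 A × 5380.0 s = 564.9 C, so n(e⁻) = 564.9/96485 = 0.005855 mol.
n(Au) deposited = 0.384 / 196.97 = 0.001950 mol.
Electrons per atom = n(e⁻)/n(Au) = 0.005855 / 0.001950 = 3.00 ≈ 3, so the ion is Au³⁺.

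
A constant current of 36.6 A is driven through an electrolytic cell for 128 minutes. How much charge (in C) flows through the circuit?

Q = I·t = 36.60 A × 7680.0 s = 2.81 × 10⁵ C.

2.81 × 10⁵ C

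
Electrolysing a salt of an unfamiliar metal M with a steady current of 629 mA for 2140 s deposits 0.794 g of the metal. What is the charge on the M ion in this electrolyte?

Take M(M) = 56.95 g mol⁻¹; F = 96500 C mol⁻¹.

Q = I·t = 0.6290 A × 2140.0 s = 1346 C, so n(e⁻) = 1346/96500 = 0.01395 mol.
n(M) deposited = 0.794 / 56.95 = 0.01394 mol.
Electrons per atom = n(e⁻)/n(M) = 0.01395 / 0.01394 = 1.00 ≈ 1, so the ion is M⁺.

+1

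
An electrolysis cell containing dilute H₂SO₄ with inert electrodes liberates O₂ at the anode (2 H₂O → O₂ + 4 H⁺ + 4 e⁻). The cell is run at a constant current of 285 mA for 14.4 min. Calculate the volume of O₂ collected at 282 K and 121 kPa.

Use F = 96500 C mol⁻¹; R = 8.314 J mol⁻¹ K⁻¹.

Q = I·t = 0.2850 A × 864.00 s = 246.2 C.
n(e⁻) = Q/F = 246.2 / 96500 = 0.002552 mol.
4 electrons are transferred per O₂ molecule, so n(O₂) = 0.002552 / 4 = 0.0006379 mol.
V = nRT/P = (0.0006379 × 8.314 × 282) / (121 × 10³ Pa) = 1.24 × 10⁻⁵ m³ = 0.0124 L.

0.0124 L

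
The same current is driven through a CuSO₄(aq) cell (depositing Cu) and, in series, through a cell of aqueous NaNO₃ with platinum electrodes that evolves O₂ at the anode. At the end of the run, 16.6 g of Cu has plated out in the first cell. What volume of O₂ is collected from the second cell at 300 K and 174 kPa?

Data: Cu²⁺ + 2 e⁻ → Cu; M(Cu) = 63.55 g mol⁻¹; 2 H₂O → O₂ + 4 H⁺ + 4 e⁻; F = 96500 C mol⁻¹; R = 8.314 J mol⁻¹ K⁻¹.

1.87 L

n(Cu) = 16.6 / 63.55 = 0.2612 mol, so n(e⁻) = 2 × 0.2612 = 0.5224 mol.
The cells are in series, so the same 0.5224 mol of electrons passes through the second cell.
2 H₂O → O₂ + 4 H⁺ + 4 e⁻ — 4 mol e⁻ per mol O₂, so n(O₂) = 0.5224/4 = 0.1306 mol.
V = nRT/P = (0.1306 × 8.314 × 300) / (174 × 10³) = 0.00187 m³ = 1.87 L.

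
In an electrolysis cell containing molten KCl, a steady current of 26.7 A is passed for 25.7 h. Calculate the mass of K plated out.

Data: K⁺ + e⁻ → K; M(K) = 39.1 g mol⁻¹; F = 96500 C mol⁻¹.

Q = I·t = 26.70 A × 92520 s = 2470000 C.
n(e⁻) = Q/F = 2470000 / 96500 = 25.60 mol.
K⁺ + e⁻ → K, so n(K) = n(e⁻)/1 = 25.60 mol.
m = n·M = 25.60 × 39.1 = 1000 g.

1000 g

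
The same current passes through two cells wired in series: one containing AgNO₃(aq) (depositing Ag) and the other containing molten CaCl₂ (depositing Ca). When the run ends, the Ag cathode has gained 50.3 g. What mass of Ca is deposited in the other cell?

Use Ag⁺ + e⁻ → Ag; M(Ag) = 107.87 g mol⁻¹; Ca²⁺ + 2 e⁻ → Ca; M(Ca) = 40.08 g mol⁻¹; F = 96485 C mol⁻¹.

n(Ag) = 50.3 / 107.87 = 0.4663 mol.
Since Ag⁺ + e⁻ → Ag, n(e⁻) passed = 1 × 0.4663 = 0.4663 mol.
Cells in series carry the same charge, so the same 0.4663 mol of electrons passes through cell 2.
Ca²⁺ + 2 e⁻ → Ca, so n(Ca) = 0.4663 / 2 = 0.2332 mol.
m(Ca) = 0.2332 × 40.08 = 9.34 g.

9.34 g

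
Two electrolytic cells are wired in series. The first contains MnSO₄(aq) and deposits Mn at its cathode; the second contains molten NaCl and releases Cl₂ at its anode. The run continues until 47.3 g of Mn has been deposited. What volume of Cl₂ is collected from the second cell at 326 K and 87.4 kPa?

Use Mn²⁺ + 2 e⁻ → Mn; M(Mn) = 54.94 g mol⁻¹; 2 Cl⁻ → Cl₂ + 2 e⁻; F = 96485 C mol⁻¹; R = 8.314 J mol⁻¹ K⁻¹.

26.7 L

n(Mn) = 47.3 / 54.94 = 0.8609 mol, so n(e⁻) = 2 × 0.8609 = 1.722 mol.
The cells are in series, so the same 1.722 mol of electrons passes through the second cell.
2 Cl⁻ → Cl₂ + 2 e⁻ — 2 mol e⁻ per mol Cl₂, so n(Cl₂) = 1.722/2 = 0.8609 mol.
V = nRT/P = (0.8609 × 8.314 × 326) / (87.4 × 10³) = 0.0267 m³ = 26.7 L.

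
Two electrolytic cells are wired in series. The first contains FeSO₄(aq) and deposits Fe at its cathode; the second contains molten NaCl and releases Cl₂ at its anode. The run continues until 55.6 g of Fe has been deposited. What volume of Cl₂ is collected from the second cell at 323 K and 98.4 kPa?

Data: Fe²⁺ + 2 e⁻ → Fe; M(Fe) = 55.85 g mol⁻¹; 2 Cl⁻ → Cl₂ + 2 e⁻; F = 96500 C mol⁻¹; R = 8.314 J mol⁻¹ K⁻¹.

27.2 L

n(Fe) = 55.6 / 55.85 = 0.9955 mol, so n(e⁻) = 2 × 0.9955 = 1.991 mol.
The cells are in series, so the same 1.991 mol of electrons passes through the second cell.
2 Cl⁻ → Cl₂ + 2 e⁻ — 2 mol e⁻ per mol Cl₂, so n(Cl₂) = 1.991/2 = 0.9955 mol.
V = nRT/P = (0.9955 × 8.314 × 323) / (98.4 × 10³) = 0.0272 m³ = 27.2 L.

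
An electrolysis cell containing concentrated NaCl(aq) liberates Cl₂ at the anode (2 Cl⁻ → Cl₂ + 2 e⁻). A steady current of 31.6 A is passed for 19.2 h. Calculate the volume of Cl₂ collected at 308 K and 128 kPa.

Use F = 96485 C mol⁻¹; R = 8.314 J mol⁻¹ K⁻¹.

226 L

Q = I·t = 31.60 A × 69120 s = 2184000 C.
n(e⁻) = Q/F = 2184000 / 96485 = 22.64 mol.
2 electrons are transferred per Cl₂ molecule, so n(Cl₂) = 22.64 / 2 = 11.32 mol.
V = nRT/P = (11.32 × 8.314 × 308) / (128 × 10³ Pa) = 0.226 m³ = 226 L.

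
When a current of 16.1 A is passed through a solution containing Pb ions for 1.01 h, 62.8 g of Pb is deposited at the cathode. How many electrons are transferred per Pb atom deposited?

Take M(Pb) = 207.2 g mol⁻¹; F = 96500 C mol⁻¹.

Q = I·t = 16.10 A × 3636.0 s = 58540 C, so n(e⁻) = 58540/96500 = 0.6066 mol.
n(Pb) deposited = 62.8 / 207.2 = 0.3031 mol.
Electrons per atom = n(e⁻)/n(Pb) = 0.6066 / 0.3031 = 2.00 ≈ 2, so the ion is Pb²⁺.

2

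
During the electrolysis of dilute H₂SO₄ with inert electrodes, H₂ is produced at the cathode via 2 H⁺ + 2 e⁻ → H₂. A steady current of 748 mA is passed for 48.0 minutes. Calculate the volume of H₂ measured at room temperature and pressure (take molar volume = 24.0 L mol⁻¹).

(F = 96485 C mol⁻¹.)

0.268 L

Q = I·t = 0.7480 A × 2880.0 s = 2154 C.
n(e⁻) = Q/F = 2154 / 96485 = 0.02233 mol.
2 electrons are transferred per H₂ molecule, so n(H₂) = 0.02233 / 2 = 0.01116 mol.
V = n × V_m = 0.01116 × 24.0 = 0.268 L.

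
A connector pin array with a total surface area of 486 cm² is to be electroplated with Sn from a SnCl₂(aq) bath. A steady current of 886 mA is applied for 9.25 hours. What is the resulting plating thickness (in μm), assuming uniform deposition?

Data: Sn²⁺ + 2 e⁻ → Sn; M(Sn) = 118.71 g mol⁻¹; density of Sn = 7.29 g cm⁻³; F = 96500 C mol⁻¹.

Q = I·t = 0.8860 × 33300 = 29500 C; n(e⁻) = 0.3057 mol.
n(Sn) = n(e⁻)/2 = 0.1529 mol, so m = 0.1529 × 118.71 = 18.15 g.
Volume = m/ρ = 18.15 / 7.29 = 2.489 cm³.
Thickness = V/A = 2.489 / 486 = 0.00512 cm = 51.2 μm.

51.2 μm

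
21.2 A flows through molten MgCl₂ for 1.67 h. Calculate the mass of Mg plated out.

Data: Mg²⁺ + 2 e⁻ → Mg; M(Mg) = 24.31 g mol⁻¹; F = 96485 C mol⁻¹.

Q = I·t = 21.20 A × 6012.0 s = 127500 C.
n(e⁻) = Q/F = 127500 / 96485 = 1.321 mol.
Mg²⁺ + 2 e⁻ → Mg, so n(Mg) = n(e⁻)/2 = 0.6605 mol.
m = n·M = 0.6605 × 24.31 = 16.1 g.

16.1 g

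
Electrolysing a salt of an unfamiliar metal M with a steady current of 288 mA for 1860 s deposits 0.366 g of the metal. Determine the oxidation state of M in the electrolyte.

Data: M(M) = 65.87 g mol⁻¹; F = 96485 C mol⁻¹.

Q = I·t = 0.2880 A × 1860.0 s = 535.7 C, so n(e⁻) = 535.7/96485 = 0.005552 mol.
n(M) deposited = 0.366 / 65.87 = 0.005556 mol.
Electrons per atom = n(e⁻)/n(M) = 0.005552 / 0.005556 = 0.999 ≈ 1, so the ion is M⁺.

+1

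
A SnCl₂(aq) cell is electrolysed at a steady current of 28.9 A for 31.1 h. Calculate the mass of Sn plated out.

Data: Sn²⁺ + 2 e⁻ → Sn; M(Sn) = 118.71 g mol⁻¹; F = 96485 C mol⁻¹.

1990 g

Q = I·t = 28.90 A × 111960 s = 3236000 C.
n(e⁻) = Q/F = 3236000 / 96485 = 33.54 mol.
Sn²⁺ + 2 e⁻ → Sn, so n(Sn) = n(e⁻)/2 = 16.77 mol.
m = n·M = 16.77 × 118.71 = 1990 g.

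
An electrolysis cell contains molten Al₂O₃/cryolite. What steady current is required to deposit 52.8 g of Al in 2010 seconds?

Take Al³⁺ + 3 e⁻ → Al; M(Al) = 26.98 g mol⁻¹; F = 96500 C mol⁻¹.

282 A

n(Al) = 52.8 / 26.98 = 1.957 mol.
n(e⁻) = 3 × 1.957 = 5.871 mol.
Q = n(e⁻)·F = 5.871 × 96500 = 566600 C.
I = Q/t = 566600 / 2010.0 s = 282 A.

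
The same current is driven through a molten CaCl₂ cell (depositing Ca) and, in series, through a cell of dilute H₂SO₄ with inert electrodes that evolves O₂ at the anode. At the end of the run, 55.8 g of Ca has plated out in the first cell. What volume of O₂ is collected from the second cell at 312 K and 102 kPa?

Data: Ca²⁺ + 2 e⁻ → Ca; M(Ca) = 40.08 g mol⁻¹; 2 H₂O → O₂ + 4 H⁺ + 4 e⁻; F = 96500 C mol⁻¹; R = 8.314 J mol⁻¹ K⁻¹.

17.7 L

n(Ca) = 55.8 / 40.08 = 1.392 mol, so n(e⁻) = 2 × 1.392 = 2.784 mol.
The cells are in series, so the same 2.784 mol of electrons passes through the second cell.
2 H₂O → O₂ + 4 H⁺ + 4 e⁻ — 4 mol e⁻ per mol O₂, so n(O₂) = 2.784/4 = 0.6961 mol.
V = nRT/P = (0.6961 × 8.314 × 312) / (102 × 10³) = 0.0177 m³ = 17.7 L.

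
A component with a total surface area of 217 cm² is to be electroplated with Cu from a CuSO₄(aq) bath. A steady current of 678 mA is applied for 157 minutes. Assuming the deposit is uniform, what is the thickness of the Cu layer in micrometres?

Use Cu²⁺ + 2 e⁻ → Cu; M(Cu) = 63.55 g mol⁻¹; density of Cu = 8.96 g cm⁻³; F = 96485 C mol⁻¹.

Q = I·t = 0.6780 × 9420.0 = 6387 C; n(e⁻) = 0.06619 mol.
n(Cu) = n(e⁻)/2 = 0.03310 mol, so m = 0.03310 × 63.55 = 2.103 g.
Volume = m/ρ = 2.103 / 8.96 = 0.2347 cm³.
Thickness = V/A = 0.2347 / 217 = 0.00108 cm = 10.8 μm.

10.8 μm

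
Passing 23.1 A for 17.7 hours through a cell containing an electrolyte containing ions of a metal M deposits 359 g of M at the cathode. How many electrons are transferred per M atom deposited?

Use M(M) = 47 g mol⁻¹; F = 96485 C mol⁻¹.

Q = I·t = 23.10 A × 63720 s = 1472000 C, so n(e⁻) = 1472000/96485 = 15.26 mol.
n(M) deposited = 359 / 47 = 7.638 mol.
Electrons per atom = n(e⁻)/n(M) = 15.26 / 7.638 = 2.00 ≈ 2, so the ion is M²⁺.

2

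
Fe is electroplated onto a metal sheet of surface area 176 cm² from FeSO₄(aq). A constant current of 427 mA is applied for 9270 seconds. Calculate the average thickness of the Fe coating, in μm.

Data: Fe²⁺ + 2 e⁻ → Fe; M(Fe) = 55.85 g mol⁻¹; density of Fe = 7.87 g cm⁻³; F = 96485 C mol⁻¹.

8.27 μm

Q = I·t = 0.4270 × 9270.0 = 3958 C; n(e⁻) = 0.04102 mol.
n(Fe) = n(e⁻)/2 = 0.02051 mol, so m = 0.02051 × 55.85 = 1.146 g.
Volume = m/ρ = 1.146 / 7.87 = 0.1456 cm³.
Thickness = V/A = 0.1456 / 176 = 8.27 × 10⁻⁴ cm = 8.27 μm.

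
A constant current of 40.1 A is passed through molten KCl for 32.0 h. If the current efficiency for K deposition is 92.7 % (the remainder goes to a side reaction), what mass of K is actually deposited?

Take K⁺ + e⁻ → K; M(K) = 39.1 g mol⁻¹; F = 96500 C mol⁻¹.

Q = I·t = 40.10 × 115200 = 4620000 C.
n(e⁻) = 4620000/96500 = 47.87 mol; theoretically n(K) = 47.87/1 = 47.87 mol, m_theo = 1872 g.
At 92.7 % efficiency, m_actual = 0.927 × 1872 = 1740 g.

1740 g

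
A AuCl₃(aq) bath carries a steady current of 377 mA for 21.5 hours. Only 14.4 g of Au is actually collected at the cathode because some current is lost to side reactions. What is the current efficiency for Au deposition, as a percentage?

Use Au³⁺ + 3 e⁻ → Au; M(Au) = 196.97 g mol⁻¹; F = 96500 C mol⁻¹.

Q = I·t = 0.3770 × 77400 = 29180 C; n(e⁻) = 29180/96500 = 0.3024 mol.
Theoretical n(Au) = n(e⁻)/3 = 0.1008 mol, i.e. m_theo = 0.1008 × 196.97 = 19.85 g.
Efficiency = m_actual / m_theo = 14.4 / 19.85 = 72.5 %.

72.5 %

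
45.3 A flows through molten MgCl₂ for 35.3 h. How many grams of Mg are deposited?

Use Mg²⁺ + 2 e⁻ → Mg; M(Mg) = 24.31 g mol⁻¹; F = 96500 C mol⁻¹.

725 g

Q = I·t = 45.30 A × 127080 s = 5757000 C.
n(e⁻) = Q/F = 5757000 / 96500 = 59.66 mol.
Mg²⁺ + 2 e⁻ → Mg, so n(Mg) = n(e⁻)/2 = 29.83 mol.
m = n·M = 29.83 × 24.31 = 725 g.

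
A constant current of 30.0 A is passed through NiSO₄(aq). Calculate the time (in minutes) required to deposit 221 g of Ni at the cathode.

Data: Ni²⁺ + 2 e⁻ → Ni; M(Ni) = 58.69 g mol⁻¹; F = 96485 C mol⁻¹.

n(Ni) = m/M = 221 / 58.69 = 3.766 mol.
Each Ni atom requires 2 electrons, so n(e⁻) = 2 × 3.766 = 7.531 mol.
Q = n(e⁻)·F = 7.531 × 96485 = 726600 C.
t = Q/I = 726600 / 30.00 A = 24220 s = 404 min.

404 min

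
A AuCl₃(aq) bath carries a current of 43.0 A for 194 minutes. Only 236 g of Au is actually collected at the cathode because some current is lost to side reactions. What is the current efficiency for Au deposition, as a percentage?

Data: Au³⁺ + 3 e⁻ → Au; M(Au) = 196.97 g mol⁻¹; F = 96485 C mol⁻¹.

69.3 %

Q = I·t = 43.00 × 11640 = 500500 C; n(e⁻) = 500500/96485 = 5.188 mol.
Theoretical n(Au) = n(e⁻)/3 = 1.729 mol, i.e. m_theo = 1.729 × 196.97 = 340.6 g.
Efficiency = m_actual / m_theo = 236 / 340.6 = 69.3 %.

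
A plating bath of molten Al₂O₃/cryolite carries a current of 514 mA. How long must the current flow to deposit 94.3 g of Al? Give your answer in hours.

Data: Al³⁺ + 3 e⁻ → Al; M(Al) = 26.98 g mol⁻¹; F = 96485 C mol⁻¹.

547 h

n(Al) = m/M = 94.3 / 26.98 = 3.495 mol.
Each Al atom requires 3 electrons, so n(e⁻) = 3 × 3.495 = 10.49 mol.
Q = n(e⁻)·F = 10.49 × 96485 = 1012000 C.
t = Q/I = 1012000 / 0.5140 A = 1968000 s = 547 h.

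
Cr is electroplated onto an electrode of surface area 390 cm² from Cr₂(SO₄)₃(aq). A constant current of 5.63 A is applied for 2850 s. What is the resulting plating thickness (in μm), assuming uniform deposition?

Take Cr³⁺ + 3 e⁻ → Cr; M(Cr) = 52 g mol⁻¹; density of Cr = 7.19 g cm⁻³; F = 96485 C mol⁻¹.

Q = I·t = 5.630 × 2850.0 = 16050 C; n(e⁻) = 0.1663 mol.
n(Cr) = n(e⁻)/3 = 0.05543 mol, so m = 0.05543 × 52 = 2.883 g.
Volume = m/ρ = 2.883 / 7.19 = 0.4009 cm³.
Thickness = V/A = 0.4009 / 390 = 0.00103 cm = 10.3 μm.

10.3 μm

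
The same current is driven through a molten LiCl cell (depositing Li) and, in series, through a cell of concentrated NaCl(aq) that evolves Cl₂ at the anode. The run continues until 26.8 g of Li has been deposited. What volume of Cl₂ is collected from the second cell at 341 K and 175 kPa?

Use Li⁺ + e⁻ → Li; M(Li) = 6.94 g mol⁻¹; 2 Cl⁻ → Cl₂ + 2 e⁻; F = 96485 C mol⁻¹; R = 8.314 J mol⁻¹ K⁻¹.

n(Li) = 26.8 / 6.94 = 3.862 mol, so n(e⁻) = 1 × 3.862 = 3.862 mol.
The cells are in series, so the same 3.862 mol of electrons passes through the second cell.
2 Cl⁻ → Cl₂ + 2 e⁻ — 2 mol e⁻ per mol Cl₂, so n(Cl₂) = 3.862/2 = 1.931 mol.
V = nRT/P = (1.931 × 8.314 × 341) / (175 × 10³) = 0.0313 m³ = 31.3 L.

31.3 L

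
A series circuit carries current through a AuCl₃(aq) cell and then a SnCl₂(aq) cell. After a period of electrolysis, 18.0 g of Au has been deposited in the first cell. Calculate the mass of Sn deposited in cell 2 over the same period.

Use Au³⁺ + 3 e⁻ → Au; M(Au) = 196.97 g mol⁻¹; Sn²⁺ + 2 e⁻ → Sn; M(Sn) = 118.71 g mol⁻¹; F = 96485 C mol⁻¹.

n(Au) = 18.0 / 196.97 = 0.09138 mol.
Since Au³⁺ + 3 e⁻ → Au, n(e⁻) passed = 3 × 0.09138 = 0.2742 mol.
Cells in series carry the same charge, so the same 0.2742 mol of electrons passes through cell 2.
Sn²⁺ + 2 e⁻ → Sn, so n(Sn) = 0.2742 / 2 = 0.1371 mol.
m(Sn) = 0.1371 × 118.71 = 16.3 g.

16.3 g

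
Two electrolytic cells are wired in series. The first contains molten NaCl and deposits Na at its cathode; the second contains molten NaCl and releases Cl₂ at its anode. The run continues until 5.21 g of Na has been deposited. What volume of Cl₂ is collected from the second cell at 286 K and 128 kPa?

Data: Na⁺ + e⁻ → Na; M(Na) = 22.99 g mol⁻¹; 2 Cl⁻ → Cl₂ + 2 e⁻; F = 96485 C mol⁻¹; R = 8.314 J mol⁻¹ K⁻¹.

n(Na) = 5.21 / 22.99 = 0.2266 mol, so n(e⁻) = 1 × 0.2266 = 0.2266 mol.
The cells are in series, so the same 0.2266 mol of electrons passes through the second cell.
2 Cl⁻ → Cl₂ + 2 e⁻ — 2 mol e⁻ per mol Cl₂, so n(Cl₂) = 0.2266/2 = 0.1133 mol.
V = nRT/P = (0.1133 × 8.314 × 286) / (128 × 10³) = 0.00210 m³ = 2.10 L.

2.10 L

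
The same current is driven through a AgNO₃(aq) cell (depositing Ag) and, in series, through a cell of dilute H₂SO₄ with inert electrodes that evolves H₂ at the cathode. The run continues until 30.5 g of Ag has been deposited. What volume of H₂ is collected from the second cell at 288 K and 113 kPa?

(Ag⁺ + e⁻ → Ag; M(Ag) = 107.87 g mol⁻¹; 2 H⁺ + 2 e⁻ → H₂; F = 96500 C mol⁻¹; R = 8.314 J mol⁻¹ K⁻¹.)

n(Ag) = 30.5 / 107.87 = 0.2827 mol, so n(e⁻) = 1 × 0.2827 = 0.2827 mol.
The cells are in series, so the same 0.2827 mol of electrons passes through the second cell.
2 H⁺ + 2 e⁻ → H₂ — 2 mol e⁻ per mol H₂, so n(H₂) = 0.2827/2 = 0.1414 mol.
V = nRT/P = (0.1414 × 8.314 × 288) / (113 × 10³) = 0.00300 m³ = 3.00 L.

3.00 L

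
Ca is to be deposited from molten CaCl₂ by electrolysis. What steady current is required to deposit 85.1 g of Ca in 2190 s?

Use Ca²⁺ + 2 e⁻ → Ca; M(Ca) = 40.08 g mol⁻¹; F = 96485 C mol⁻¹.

187 A

n(Ca) = 85.1 / 40.08 = 2.123 mol.
n(e⁻) = 2 × 2.123 = 4.247 mol.
Q = n(e⁻)·F = 4.247 × 96485 = 409700 C.
I = Q/t = 409700 / 2190.0 s = 187 A.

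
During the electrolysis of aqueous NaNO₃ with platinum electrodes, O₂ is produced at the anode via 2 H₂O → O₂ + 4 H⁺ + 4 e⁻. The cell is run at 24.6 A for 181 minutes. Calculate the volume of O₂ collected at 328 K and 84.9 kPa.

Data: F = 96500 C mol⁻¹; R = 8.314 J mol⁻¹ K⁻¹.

22.2 L

Q = I·t = 24.60 A × 10860 s = 267200 C.
n(e⁻) = Q/F = 267200 / 96500 = 2.768 mol.
4 electrons are transferred per O₂ molecule, so n(O₂) = 2.768 / 4 = 0.6921 mol.
V = nRT/P = (0.6921 × 8.314 × 328) / (84.9 × 10³ Pa) = 0.0222 m³ = 22.2 L.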